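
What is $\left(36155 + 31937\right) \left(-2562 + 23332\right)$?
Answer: $1414270840$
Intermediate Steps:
$\left(36155 + 31937\right) \left(-2562 + 23332\right) = 68092 \cdot 20770 = 1414270840$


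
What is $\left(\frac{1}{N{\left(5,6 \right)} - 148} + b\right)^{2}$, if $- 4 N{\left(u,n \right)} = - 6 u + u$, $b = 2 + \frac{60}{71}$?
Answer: $\frac{13053062500}{1620626049} \approx 8.0543$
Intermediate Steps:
$b = \frac{202}{71}$ ($b = 2 + 60 \cdot \frac{1}{71} = 2 + \frac{60}{71} = \frac{202}{71} \approx 2.8451$)
$N{\left(u,n \right)} = \frac{5 u}{4}$ ($N{\left(u,n \right)} = - \frac{- 6 u + u}{4} = - \frac{\left(-5\right) u}{4} = \frac{5 u}{4}$)
$\left(\frac{1}{N{\left(5,6 \right)} - 148} + b\right)^{2} = \left(\frac{1}{\frac{5}{4} \cdot 5 - 148} + \frac{202}{71}\right)^{2} = \left(\frac{1}{\frac{25}{4} - 148} + \frac{202}{71}\right)^{2} = \left(\frac{1}{- \frac{567}{4}} + \frac{202}{71}\right)^{2} = \left(- \frac{4}{567} + \frac{202}{71}\right)^{2} = \left(\frac{114250}{40257}\right)^{2} = \frac{13053062500}{1620626049}$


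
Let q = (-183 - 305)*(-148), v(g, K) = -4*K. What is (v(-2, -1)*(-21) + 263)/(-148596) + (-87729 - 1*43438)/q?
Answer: -79933687/43984416 ≈ -1.8173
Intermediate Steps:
q = 72224 (q = -488*(-148) = 72224)
(v(-2, -1)*(-21) + 263)/(-148596) + (-87729 - 1*43438)/q = (-4*(-1)*(-21) + 263)/(-148596) + (-87729 - 1*43438)/72224 = (4*(-21) + 263)*(-1/148596) + (-87729 - 43438)*(1/72224) = (-84 + 263)*(-1/148596) - 131167*1/72224 = 179*(-1/148596) - 131167/72224 = -179/148596 - 131167/72224 = -79933687/43984416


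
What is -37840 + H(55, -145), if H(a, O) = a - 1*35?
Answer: -37820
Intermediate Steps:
H(a, O) = -35 + a (H(a, O) = a - 35 = -35 + a)
-37840 + H(55, -145) = -37840 + (-35 + 55) = -37840 + 20 = -37820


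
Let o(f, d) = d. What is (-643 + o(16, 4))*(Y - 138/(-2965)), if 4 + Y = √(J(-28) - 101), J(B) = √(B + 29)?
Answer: 7490358/2965 - 6390*I ≈ 2526.3 - 6390.0*I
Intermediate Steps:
J(B) = √(29 + B)
Y = -4 + 10*I (Y = -4 + √(√(29 - 28) - 101) = -4 + √(√1 - 101) = -4 + √(1 - 101) = -4 + √(-100) = -4 + 10*I ≈ -4.0 + 10.0*I)
(-643 + o(16, 4))*(Y - 138/(-2965)) = (-643 + 4)*((-4 + 10*I) - 138/(-2965)) = -639*((-4 + 10*I) - 138*(-1/2965)) = -639*((-4 + 10*I) + 138/2965) = -639*(-11722/2965 + 10*I) = 7490358/2965 - 6390*I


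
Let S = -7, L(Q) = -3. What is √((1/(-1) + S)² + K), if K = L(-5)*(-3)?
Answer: √73 ≈ 8.5440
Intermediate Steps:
K = 9 (K = -3*(-3) = 9)
√((1/(-1) + S)² + K) = √((1/(-1) - 7)² + 9) = √((-1 - 7)² + 9) = √((-8)² + 9) = √(64 + 9) = √73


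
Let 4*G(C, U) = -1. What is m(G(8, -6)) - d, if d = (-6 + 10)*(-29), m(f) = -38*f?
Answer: 251/2 ≈ 125.50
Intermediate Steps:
G(C, U) = -1/4 (G(C, U) = (1/4)*(-1) = -1/4)
d = -116 (d = 4*(-29) = -116)
m(G(8, -6)) - d = -38*(-1/4) - 1*(-116) = 19/2 + 116 = 251/2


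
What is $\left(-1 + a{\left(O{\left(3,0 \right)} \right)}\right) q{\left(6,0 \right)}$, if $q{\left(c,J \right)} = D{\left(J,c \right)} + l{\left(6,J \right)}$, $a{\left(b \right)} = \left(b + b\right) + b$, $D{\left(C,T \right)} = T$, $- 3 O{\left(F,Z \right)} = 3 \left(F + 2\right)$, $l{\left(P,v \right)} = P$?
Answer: $-192$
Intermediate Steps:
$O{\left(F,Z \right)} = -2 - F$ ($O{\left(F,Z \right)} = - \frac{3 \left(F + 2\right)}{3} = - \frac{3 \left(2 + F\right)}{3} = - \frac{6 + 3 F}{3} = -2 - F$)
$a{\left(b \right)} = 3 b$ ($a{\left(b \right)} = 2 b + b = 3 b$)
$q{\left(c,J \right)} = 6 + c$ ($q{\left(c,J \right)} = c + 6 = 6 + c$)
$\left(-1 + a{\left(O{\left(3,0 \right)} \right)}\right) q{\left(6,0 \right)} = \left(-1 + 3 \left(-2 - 3\right)\right) \left(6 + 6\right) = \left(-1 + 3 \left(-2 - 3\right)\right) 12 = \left(-1 + 3 \left(-5\right)\right) 12 = \left(-1 - 15\right) 12 = \left(-16\right) 12 = -192$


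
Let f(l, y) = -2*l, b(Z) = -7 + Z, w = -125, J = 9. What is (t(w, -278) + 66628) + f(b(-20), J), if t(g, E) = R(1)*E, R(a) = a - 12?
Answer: 69740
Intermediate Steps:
R(a) = -12 + a
t(g, E) = -11*E (t(g, E) = (-12 + 1)*E = -11*E)
(t(w, -278) + 66628) + f(b(-20), J) = (-11*(-278) + 66628) - 2*(-7 - 20) = (3058 + 66628) - 2*(-27) = 69686 + 54 = 69740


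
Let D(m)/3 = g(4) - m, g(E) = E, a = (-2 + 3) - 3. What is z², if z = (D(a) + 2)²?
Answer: 160000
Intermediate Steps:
a = -2 (a = 1 - 3 = -2)
D(m) = 12 - 3*m (D(m) = 3*(4 - m) = 12 - 3*m)
z = 400 (z = ((12 - 3*(-2)) + 2)² = ((12 + 6) + 2)² = (18 + 2)² = 20² = 400)
z² = 400² = 160000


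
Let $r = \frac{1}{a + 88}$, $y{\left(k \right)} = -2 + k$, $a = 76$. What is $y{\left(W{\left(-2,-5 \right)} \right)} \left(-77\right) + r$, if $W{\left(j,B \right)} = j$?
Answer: $\frac{50513}{164} \approx 308.01$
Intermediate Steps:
$r = \frac{1}{164}$ ($r = \frac{1}{76 + 88} = \frac{1}{164} \approx 0.0060976$)
$y{\left(W{\left(-2,-5 \right)} \right)} \left(-77\right) + r = \left(-2 - 2\right) \left(-77\right) + \frac{1}{164} = \left(-4\right) \left(-77\right) + \frac{1}{164} = 308 + \frac{1}{164} = \frac{50513}{164}$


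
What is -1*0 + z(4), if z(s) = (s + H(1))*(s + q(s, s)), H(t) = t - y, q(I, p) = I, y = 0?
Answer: 40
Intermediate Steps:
H(t) = t (H(t) = t - 1*0 = t + 0 = t)
z(s) = 2*s*(1 + s) (z(s) = (s + 1)*(s + s) = (1 + s)*(2*s) = 2*s*(1 + s))
-1*0 + z(4) = -1*0 + 2*4*(1 + 4) = 0 + 2*4*5 = 0 + 40 = 40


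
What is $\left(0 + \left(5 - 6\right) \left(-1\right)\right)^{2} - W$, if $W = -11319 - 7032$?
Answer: $18352$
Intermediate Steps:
$W = -18351$
$\left(0 + \left(5 - 6\right) \left(-1\right)\right)^{2} - W = \left(0 + \left(5 - 6\right) \left(-1\right)\right)^{2} - -18351 = \left(0 + \left(5 - 6\right) \left(-1\right)\right)^{2} + 18351 = \left(0 - -1\right)^{2} + 18351 = \left(0 + 1\right)^{2} + 18351 = 1^{2} + 18351 = 1 + 18351 = 18352$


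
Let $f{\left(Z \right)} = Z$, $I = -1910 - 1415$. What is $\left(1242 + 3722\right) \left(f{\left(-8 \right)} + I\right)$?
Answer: $-16545012$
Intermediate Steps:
$I = -3325$
$\left(1242 + 3722\right) \left(f{\left(-8 \right)} + I\right) = \left(1242 + 3722\right) \left(-8 - 3325\right) = 4964 \left(-3333\right) = -16545012$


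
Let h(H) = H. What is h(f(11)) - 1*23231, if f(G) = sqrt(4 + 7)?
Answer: -23231 + sqrt(11) ≈ -23228.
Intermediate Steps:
f(G) = sqrt(11)
h(f(11)) - 1*23231 = sqrt(11) - 1*23231 = sqrt(11) - 23231 = -23231 + sqrt(11)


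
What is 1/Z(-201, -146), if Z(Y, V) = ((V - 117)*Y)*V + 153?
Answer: -1/7717845 ≈ -1.2957e-7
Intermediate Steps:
Z(Y, V) = 153 + V*Y*(-117 + V) (Z(Y, V) = ((-117 + V)*Y)*V + 153 = (Y*(-117 + V))*V + 153 = V*Y*(-117 + V) + 153 = 153 + V*Y*(-117 + V))
1/Z(-201, -146) = 1/(153 - 201*(-146)² - 117*(-146)*(-201)) = 1/(153 - 201*21316 - 3433482) = 1/(153 - 4284516 - 3433482) = 1/(-7717845) = -1/7717845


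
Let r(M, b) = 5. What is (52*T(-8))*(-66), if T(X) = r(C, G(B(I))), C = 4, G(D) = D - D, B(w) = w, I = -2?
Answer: -17160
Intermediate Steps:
G(D) = 0
T(X) = 5
(52*T(-8))*(-66) = (52*5)*(-66) = 260*(-66) = -17160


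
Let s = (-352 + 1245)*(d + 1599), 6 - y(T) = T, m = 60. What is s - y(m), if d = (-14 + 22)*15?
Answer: 1535121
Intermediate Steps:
d = 120 (d = 8*15 = 120)
y(T) = 6 - T
s = 1535067 (s = (-352 + 1245)*(120 + 1599) = 893*1719 = 1535067)
s - y(m) = 1535067 - (6 - 1*60) = 1535067 - (6 - 60) = 1535067 - 1*(-54) = 1535067 + 54 = 1535121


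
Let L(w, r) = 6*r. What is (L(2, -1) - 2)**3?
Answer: -512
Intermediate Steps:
(L(2, -1) - 2)**3 = (6*(-1) - 2)**3 = (-6 - 2)**3 = (-8)**3 = -512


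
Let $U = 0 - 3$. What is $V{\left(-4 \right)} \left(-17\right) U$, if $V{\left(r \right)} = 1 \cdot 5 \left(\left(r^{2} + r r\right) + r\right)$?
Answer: $7140$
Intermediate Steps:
$U = -3$ ($U = 0 - 3 = -3$)
$V{\left(r \right)} = 5 r + 10 r^{2}$ ($V{\left(r \right)} = 5 \left(\left(r^{2} + r^{2}\right) + r\right) = 5 \left(2 r^{2} + r\right) = 5 \left(r + 2 r^{2}\right) = 5 r + 10 r^{2}$)
$V{\left(-4 \right)} \left(-17\right) U = 5 \left(-4\right) \left(1 + 2 \left(-4\right)\right) \left(-17\right) \left(-3\right) = 5 \left(-4\right) \left(1 - 8\right) \left(-17\right) \left(-3\right) = 5 \left(-4\right) \left(-7\right) \left(-17\right) \left(-3\right) = 140 \left(-17\right) \left(-3\right) = \left(-2380\right) \left(-3\right) = 7140$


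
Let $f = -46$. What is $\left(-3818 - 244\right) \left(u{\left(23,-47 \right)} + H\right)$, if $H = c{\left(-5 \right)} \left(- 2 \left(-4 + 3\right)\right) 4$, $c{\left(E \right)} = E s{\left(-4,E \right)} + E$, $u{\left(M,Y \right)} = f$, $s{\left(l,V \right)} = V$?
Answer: $-463068$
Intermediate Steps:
$u{\left(M,Y \right)} = -46$
$c{\left(E \right)} = E + E^{2}$ ($c{\left(E \right)} = E E + E = E^{2} + E = E + E^{2}$)
$H = 160$ ($H = - 5 \left(1 - 5\right) \left(- 2 \left(-4 + 3\right)\right) 4 = \left(-5\right) \left(-4\right) \left(\left(-2\right) \left(-1\right)\right) 4 = 20 \cdot 2 \cdot 4 = 40 \cdot 4 = 160$)
$\left(-3818 - 244\right) \left(u{\left(23,-47 \right)} + H\right) = \left(-3818 - 244\right) \left(-46 + 160\right) = \left(-4062\right) 114 = -463068$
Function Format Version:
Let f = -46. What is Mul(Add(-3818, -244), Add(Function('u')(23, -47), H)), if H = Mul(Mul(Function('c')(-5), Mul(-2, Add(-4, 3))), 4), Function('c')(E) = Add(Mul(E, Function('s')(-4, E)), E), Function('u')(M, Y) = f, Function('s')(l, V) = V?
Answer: -463068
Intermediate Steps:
Function('u')(M, Y) = -46
Function('c')(E) = Add(E, Pow(E, 2)) (Function('c')(E) = Add(Mul(E, E), E) = Add(Pow(E, 2), E) = Add(E, Pow(E, 2)))
H = 160 (H = Mul(Mul(Mul(-5, Add(1, -5)), Mul(-2, Add(-4, 3))), 4) = Mul(Mul(Mul(-5, -4), Mul(-2, -1)), 4) = Mul(Mul(20, 2), 4) = Mul(40, 4) = 160)
Mul(Add(-3818, -244), Add(Function('u')(23, -47), H)) = Mul(Add(-3818, -244), Add(-46, 160)) = Mul(-4062, 114) = -463068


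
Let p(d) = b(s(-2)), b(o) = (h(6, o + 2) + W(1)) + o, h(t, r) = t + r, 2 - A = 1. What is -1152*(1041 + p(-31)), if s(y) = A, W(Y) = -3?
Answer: -1207296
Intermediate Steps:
A = 1 (A = 2 - 1*1 = 2 - 1 = 1)
h(t, r) = r + t
s(y) = 1
b(o) = 5 + 2*o (b(o) = (((o + 2) + 6) - 3) + o = (((2 + o) + 6) - 3) + o = ((8 + o) - 3) + o = (5 + o) + o = 5 + 2*o)
p(d) = 7 (p(d) = 5 + 2*1 = 5 + 2 = 7)
-1152*(1041 + p(-31)) = -1152*(1041 + 7) = -1152*1048 = -1207296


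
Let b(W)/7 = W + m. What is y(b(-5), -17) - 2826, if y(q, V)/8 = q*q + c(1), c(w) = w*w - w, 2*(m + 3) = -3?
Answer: 32552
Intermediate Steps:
m = -9/2 (m = -3 + (½)*(-3) = -3 - 3/2 = -9/2 ≈ -4.5000)
b(W) = -63/2 + 7*W (b(W) = 7*(W - 9/2) = 7*(-9/2 + W) = -63/2 + 7*W)
c(w) = w² - w
y(q, V) = 8*q² (y(q, V) = 8*(q*q + 1*(-1 + 1)) = 8*(q² + 1*0) = 8*(q² + 0) = 8*q²)
y(b(-5), -17) - 2826 = 8*(-63/2 + 7*(-5))² - 2826 = 8*(-63/2 - 35)² - 2826 = 8*(-133/2)² - 2826 = 8*(17689/4) - 2826 = 35378 - 2826 = 32552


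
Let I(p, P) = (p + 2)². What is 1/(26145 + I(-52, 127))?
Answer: 1/28645 ≈ 3.4910e-5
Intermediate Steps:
I(p, P) = (2 + p)²
1/(26145 + I(-52, 127)) = 1/(26145 + (2 - 52)²) = 1/(26145 + (-50)²) = 1/(26145 + 2500) = 1/28645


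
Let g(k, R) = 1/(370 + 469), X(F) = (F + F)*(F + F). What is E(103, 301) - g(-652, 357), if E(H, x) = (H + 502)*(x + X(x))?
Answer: 184107244474/839 ≈ 2.1944e+8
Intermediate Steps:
X(F) = 4*F**2 (X(F) = (2*F)*(2*F) = 4*F**2)
E(H, x) = (502 + H)*(x + 4*x**2) (E(H, x) = (H + 502)*(x + 4*x**2) = (502 + H)*(x + 4*x**2))
g(k, R) = 1/839
E(103, 301) - g(-652, 357) = 301*(502 + 103 + 2008*301 + 4*103*301) - 1*1/839 = 301*(502 + 103 + 604408 + 124012) - 1/839 = 301*729025 - 1/839 = 219436525 - 1/839 = 184107244474/839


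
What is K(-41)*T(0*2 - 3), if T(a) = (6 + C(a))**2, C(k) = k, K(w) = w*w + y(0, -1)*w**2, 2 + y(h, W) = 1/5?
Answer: -60516/5 ≈ -12103.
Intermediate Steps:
y(h, W) = -9/5 (y(h, W) = -2 + 1/5 = -9/5)
K(w) = -4*w**2/5 (K(w) = w*w - 9*w**2/5 = w**2 - 9*w**2/5 = -4*w**2/5)
T(a) = (6 + a)**2
K(-41)*T(0*2 - 3) = (-4/5*(-41)**2)*(6 + (0*2 - 3))**2 = (-4/5*1681)*(6 + (0 - 3))**2 = -6724*(6 - 3)**2/5 = -6724/5*3**2 = -6724/5*9 = -60516/5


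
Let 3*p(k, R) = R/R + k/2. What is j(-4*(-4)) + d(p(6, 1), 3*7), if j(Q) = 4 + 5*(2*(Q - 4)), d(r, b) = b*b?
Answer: 565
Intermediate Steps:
p(k, R) = ⅓ + k/6 (p(k, R) = (R/R + k/2)/3 = (1 + k*(½))/3 = (1 + k/2)/3 = ⅓ + k/6)
d(r, b) = b²
j(Q) = -36 + 10*Q (j(Q) = 4 + 5*(2*(-4 + Q)) = 4 + 5*(-8 + 2*Q) = 4 + (-40 + 10*Q) = -36 + 10*Q)
j(-4*(-4)) + d(p(6, 1), 3*7) = (-36 + 10*(-4*(-4))) + (3*7)² = (-36 + 10*16) + 21² = (-36 + 160) + 441 = 124 + 441 = 565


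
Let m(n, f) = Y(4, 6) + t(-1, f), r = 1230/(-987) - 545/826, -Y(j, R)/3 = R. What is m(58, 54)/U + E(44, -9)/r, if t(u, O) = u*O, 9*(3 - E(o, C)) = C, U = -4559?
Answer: -702630352/337343205 ≈ -2.0828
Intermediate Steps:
E(o, C) = 3 - C/9
Y(j, R) = -3*R
r = -73995/38822 (r = 1230*(-1/987) - 545*1/826 = -410/329 - 545/826 = -73995/38822 ≈ -1.9060)
t(u, O) = O*u
m(n, f) = -18 - f (m(n, f) = -3*6 + f*(-1) = -18 - f)
m(58, 54)/U + E(44, -9)/r = (-18 - 1*54)/(-4559) + (3 - 1/9*(-9))/(-73995/38822) = (-18 - 54)*(-1/4559) + (3 + 1)*(-38822/73995) = -72*(-1/4559) + 4*(-38822/73995) = 72/4559 - 155288/73995 = -702630352/337343205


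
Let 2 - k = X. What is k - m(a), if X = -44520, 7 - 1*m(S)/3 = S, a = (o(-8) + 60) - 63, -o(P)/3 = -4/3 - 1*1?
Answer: 44513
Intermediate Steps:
o(P) = 7 (o(P) = -3*(-4/3 - 1*1) = -3*(-4*1/3 - 1) = -3*(-4/3 - 1) = -3*(-7/3) = 7)
a = 4 (a = (7 + 60) - 63 = 67 - 63 = 4)
m(S) = 21 - 3*S
k = 44522 (k = 2 - 1*(-44520) = 2 + 44520 = 44522)
k - m(a) = 44522 - (21 - 3*4) = 44522 - (21 - 12) = 44522 - 1*9 = 44522 - 9 = 44513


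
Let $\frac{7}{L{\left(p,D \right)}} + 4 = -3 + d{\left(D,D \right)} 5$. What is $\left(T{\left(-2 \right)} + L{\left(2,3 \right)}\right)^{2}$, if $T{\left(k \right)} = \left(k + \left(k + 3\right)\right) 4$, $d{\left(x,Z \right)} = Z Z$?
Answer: $\frac{21025}{1444} \approx 14.56$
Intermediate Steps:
$d{\left(x,Z \right)} = Z^{2}$
$L{\left(p,D \right)} = \frac{7}{-7 + 5 D^{2}}$ ($L{\left(p,D \right)} = \frac{7}{-4 + \left(-3 + D^{2} \cdot 5\right)} = \frac{7}{-4 + \left(-3 + 5 D^{2}\right)} = \frac{7}{-7 + 5 D^{2}}$)
$T{\left(k \right)} = 12 + 8 k$ ($T{\left(k \right)} = \left(k + \left(3 + k\right)\right) 4 = \left(3 + 2 k\right) 4 = 12 + 8 k$)
$\left(T{\left(-2 \right)} + L{\left(2,3 \right)}\right)^{2} = \left(\left(12 + 8 \left(-2\right)\right) + \frac{7}{-7 + 5 \cdot 3^{2}}\right)^{2} = \left(\left(12 - 16\right) + \frac{7}{-7 + 5 \cdot 9}\right)^{2} = \left(-4 + \frac{7}{-7 + 45}\right)^{2} = \left(-4 + \frac{7}{38}\right)^{2} = \left(- \frac{145}{38}\right)^{2} = \frac{21025}{1444}$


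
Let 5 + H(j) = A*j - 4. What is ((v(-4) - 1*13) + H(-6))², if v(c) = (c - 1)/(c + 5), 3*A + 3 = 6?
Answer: 1089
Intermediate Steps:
A = 1 (A = -1 + (⅓)*6 = -1 + 2 = 1)
H(j) = -9 + j (H(j) = -5 + (1*j - 4) = -5 + (j - 4) = -5 + (-4 + j) = -9 + j)
v(c) = (-1 + c)/(5 + c)
((v(-4) - 1*13) + H(-6))² = (((-1 - 4)/(5 - 4) - 1*13) + (-9 - 6))² = ((-5/1 - 13) - 15)² = ((1*(-5) - 13) - 15)² = ((-5 - 13) - 15)² = (-18 - 15)² = (-33)² = 1089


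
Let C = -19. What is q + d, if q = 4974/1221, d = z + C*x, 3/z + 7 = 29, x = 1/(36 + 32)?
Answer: 108785/27676 ≈ 3.9307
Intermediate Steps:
x = 1/68 ≈ 0.014706
z = 3/22 (z = 3/(-7 + 29) = 3/22 ≈ 0.13636)
d = -107/748 (d = 3/22 - 19*1/68 = 3/22 - 19/68 = -107/748 ≈ -0.14305)
q = 1658/407 (q = 4974*(1/1221) = 1658/407 ≈ 4.0737)
q + d = 1658/407 - 107/748 = 108785/27676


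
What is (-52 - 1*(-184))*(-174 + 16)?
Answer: -20856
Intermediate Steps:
(-52 - 1*(-184))*(-174 + 16) = (-52 + 184)*(-158) = 132*(-158) = -20856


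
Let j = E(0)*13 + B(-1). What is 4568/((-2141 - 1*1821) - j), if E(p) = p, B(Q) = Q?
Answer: -4568/3961 ≈ -1.1532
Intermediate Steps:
j = -1 (j = 0*13 - 1 = 0 - 1 = -1)
4568/((-2141 - 1*1821) - j) = 4568/((-2141 - 1*1821) - 1*(-1)) = 4568/((-2141 - 1821) + 1) = 4568/(-3962 + 1) = 4568/(-3961) = 4568*(-1/3961) = -4568/3961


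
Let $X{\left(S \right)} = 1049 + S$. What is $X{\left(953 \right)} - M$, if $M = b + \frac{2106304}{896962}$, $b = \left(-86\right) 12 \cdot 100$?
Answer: $\frac{47180045010}{448481} \approx 1.052 \cdot 10^{5}$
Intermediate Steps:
$b = -103200$ ($b = \left(-1032\right) 100 = -103200$)
$M = - \frac{46282186048}{448481}$ ($M = -103200 + \frac{2106304}{896962} = -103200 + 2106304 \cdot \frac{1}{896962} = -103200 + \frac{1053152}{448481} = - \frac{46282186048}{448481} \approx -1.032 \cdot 10^{5}$)
$X{\left(953 \right)} - M = \left(1049 + 953\right) - - \frac{46282186048}{448481} = 2002 + \frac{46282186048}{448481} = \frac{47180045010}{448481}$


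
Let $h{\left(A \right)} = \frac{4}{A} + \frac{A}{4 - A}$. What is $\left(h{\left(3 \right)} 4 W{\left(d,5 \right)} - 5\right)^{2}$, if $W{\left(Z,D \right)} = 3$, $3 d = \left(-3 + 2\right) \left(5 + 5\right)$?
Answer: $2209$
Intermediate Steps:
$d = - \frac{10}{3}$ ($d = \frac{\left(-3 + 2\right) \left(5 + 5\right)}{3} = \frac{\left(-1\right) 10}{3} = \frac{1}{3} \left(-10\right) = - \frac{10}{3} \approx -3.3333$)
$\left(h{\left(3 \right)} 4 W{\left(d,5 \right)} - 5\right)^{2} = \left(\frac{-16 - 3^{2} + 4 \cdot 3}{3 \left(-4 + 3\right)} 4 \cdot 3 - 5\right)^{2} = \left(\frac{-16 - 9 + 12}{3 \left(-1\right)} 4 \cdot 3 - 5\right)^{2} = \left(\frac{1}{3} \left(-1\right) \left(-16 - 9 + 12\right) 4 \cdot 3 - 5\right)^{2} = \left(\frac{1}{3} \left(-1\right) \left(-13\right) 4 \cdot 3 - 5\right)^{2} = \left(\frac{13}{3} \cdot 4 \cdot 3 - 5\right)^{2} = \left(\frac{52}{3} \cdot 3 - 5\right)^{2} = \left(52 - 5\right)^{2} = 47^{2} = 2209$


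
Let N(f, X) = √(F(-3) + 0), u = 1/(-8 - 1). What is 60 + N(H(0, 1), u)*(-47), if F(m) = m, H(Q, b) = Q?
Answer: 60 - 47*I*√3 ≈ 60.0 - 81.406*I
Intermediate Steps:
u = -⅑ (u = 1/(-9) = -⅑ ≈ -0.11111)
N(f, X) = I*√3 (N(f, X) = √(-3 + 0) = √(-3) = I*√3)
60 + N(H(0, 1), u)*(-47) = 60 + (I*√3)*(-47) = 60 - 47*I*√3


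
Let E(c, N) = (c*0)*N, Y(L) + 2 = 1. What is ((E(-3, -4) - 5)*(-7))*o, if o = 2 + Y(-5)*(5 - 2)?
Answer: -35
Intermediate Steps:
Y(L) = -1 (Y(L) = -2 + 1 = -1)
E(c, N) = 0 (E(c, N) = 0*N = 0)
o = -1 (o = 2 - (5 - 2) = 2 - 1*3 = 2 - 3 = -1)
((E(-3, -4) - 5)*(-7))*o = ((0 - 5)*(-7))*(-1) = -5*(-7)*(-1) = 35*(-1) = -35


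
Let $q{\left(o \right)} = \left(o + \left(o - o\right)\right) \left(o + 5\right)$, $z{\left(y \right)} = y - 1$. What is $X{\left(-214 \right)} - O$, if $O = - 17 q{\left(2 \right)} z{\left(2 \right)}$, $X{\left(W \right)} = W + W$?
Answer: $-190$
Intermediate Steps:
$z{\left(y \right)} = -1 + y$ ($z{\left(y \right)} = y - 1 = -1 + y$)
$X{\left(W \right)} = 2 W$
$q{\left(o \right)} = o \left(5 + o\right)$ ($q{\left(o \right)} = \left(o + 0\right) \left(5 + o\right) = o \left(5 + o\right)$)
$O = -238$ ($O = - 17 \cdot 2 \left(5 + 2\right) \left(-1 + 2\right) = - 17 \cdot 2 \cdot 7 \cdot 1 = \left(-17\right) 14 \cdot 1 = \left(-238\right) 1 = -238$)
$X{\left(-214 \right)} - O = 2 \left(-214\right) - -238 = -428 + 238 = -190$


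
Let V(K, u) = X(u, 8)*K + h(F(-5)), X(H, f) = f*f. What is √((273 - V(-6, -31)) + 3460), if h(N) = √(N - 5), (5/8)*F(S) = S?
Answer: √(4117 - I*√13) ≈ 64.164 - 0.0281*I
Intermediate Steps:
F(S) = 8*S/5
X(H, f) = f²
h(N) = √(-5 + N)
V(K, u) = 64*K + I*√13 (V(K, u) = 8²*K + √(-5 + (8/5)*(-5)) = 64*K + √(-5 - 8) = 64*K + √(-13) = 64*K + I*√13)
√((273 - V(-6, -31)) + 3460) = √((273 - (64*(-6) + I*√13)) + 3460) = √((273 - (-384 + I*√13)) + 3460) = √((273 + (384 - I*√13)) + 3460) = √((657 - I*√13) + 3460) = √(4117 - I*√13)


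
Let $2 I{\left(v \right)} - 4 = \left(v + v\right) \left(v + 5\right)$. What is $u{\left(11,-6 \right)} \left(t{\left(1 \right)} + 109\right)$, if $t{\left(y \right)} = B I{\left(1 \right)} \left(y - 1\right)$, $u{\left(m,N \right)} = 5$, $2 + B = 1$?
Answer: $545$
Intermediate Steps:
$B = -1$ ($B = -2 + 1 = -1$)
$I{\left(v \right)} = 2 + v \left(5 + v\right)$ ($I{\left(v \right)} = 2 + \frac{\left(v + v\right) \left(v + 5\right)}{2} = 2 + \frac{2 v \left(5 + v\right)}{2} = 2 + v \left(5 + v\right)$)
$t{\left(y \right)} = 8 - 8 y$ ($t{\left(y \right)} = - \left(2 + 1^{2} + 5 \cdot 1\right) \left(y - 1\right) = - \left(2 + 1 + 5\right) \left(-1 + y\right) = - 8 \left(-1 + y\right) = - (-8 + 8 y) = 8 - 8 y$)
$u{\left(11,-6 \right)} \left(t{\left(1 \right)} + 109\right) = 5 \left(\left(8 - 8\right) + 109\right) = 5 \left(0 + 109\right) = 5 \cdot 109 = 545$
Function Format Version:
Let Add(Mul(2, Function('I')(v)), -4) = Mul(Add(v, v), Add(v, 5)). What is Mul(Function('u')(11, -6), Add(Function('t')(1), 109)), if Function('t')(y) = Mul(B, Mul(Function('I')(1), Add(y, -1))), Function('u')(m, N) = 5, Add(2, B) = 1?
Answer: 545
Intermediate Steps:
B = -1 (B = Add(-2, 1) = -1)
Function('I')(v) = Add(2, Mul(v, Add(5, v))) (Function('I')(v) = Add(2, Mul(Rational(1, 2), Mul(Add(v, v), Add(v, 5)))) = Add(2, Mul(Rational(1, 2), Mul(Mul(2, v), Add(5, v)))) = Add(2, Mul(Rational(1, 2), Mul(2, v, Add(5, v)))) = Add(2, Mul(v, Add(5, v))))
Function('t')(y) = Add(8, Mul(-8, y)) (Function('t')(y) = Mul(-1, Mul(Add(2, Pow(1, 2), Mul(5, 1)), Add(y, -1))) = Mul(-1, Mul(Add(2, 1, 5), Add(-1, y))) = Mul(-1, Mul(8, Add(-1, y))) = Mul(-1, Add(-8, Mul(8, y))) = Add(8, Mul(-8, y)))
Mul(Function('u')(11, -6), Add(Function('t')(1), 109)) = Mul(5, Add(Add(8, Mul(-8, 1)), 109)) = Mul(5, Add(Add(8, -8), 109)) = Mul(5, Add(0, 109)) = Mul(5, 109) = 545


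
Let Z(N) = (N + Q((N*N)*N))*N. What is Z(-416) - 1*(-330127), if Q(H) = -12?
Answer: 508175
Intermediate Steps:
Z(N) = N*(-12 + N) (Z(N) = (N - 12)*N = (-12 + N)*N = N*(-12 + N))
Z(-416) - 1*(-330127) = -416*(-12 - 416) - 1*(-330127) = -416*(-428) + 330127 = 178048 + 330127 = 508175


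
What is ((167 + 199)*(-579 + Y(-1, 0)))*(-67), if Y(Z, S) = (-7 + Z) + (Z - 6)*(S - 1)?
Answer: 14222760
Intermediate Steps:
Y(Z, S) = -7 + Z + (-1 + S)*(-6 + Z) (Y(Z, S) = (-7 + Z) + (-6 + Z)*(-1 + S) = (-7 + Z) + (-1 + S)*(-6 + Z) = -7 + Z + (-1 + S)*(-6 + Z))
((167 + 199)*(-579 + Y(-1, 0)))*(-67) = ((167 + 199)*(-579 + (-1 - 6*0 + 0*(-1))))*(-67) = (366*(-579 + (-1 + 0 + 0)))*(-67) = (366*(-579 - 1))*(-67) = (366*(-580))*(-67) = -212280*(-67) = 14222760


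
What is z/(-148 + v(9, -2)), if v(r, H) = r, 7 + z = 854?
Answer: -847/139 ≈ -6.0935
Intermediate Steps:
z = 847 (z = -7 + 854 = 847)
z/(-148 + v(9, -2)) = 847/(-148 + 9) = 847/(-139) = -1/139*847 = -847/139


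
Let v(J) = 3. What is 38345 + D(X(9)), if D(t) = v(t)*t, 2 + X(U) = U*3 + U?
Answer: 38447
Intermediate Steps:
X(U) = -2 + 4*U (X(U) = -2 + (U*3 + U) = -2 + (3*U + U) = -2 + 4*U)
D(t) = 3*t
38345 + D(X(9)) = 38345 + 3*(-2 + 4*9) = 38345 + 3*(-2 + 36) = 38345 + 3*34 = 38345 + 102 = 38447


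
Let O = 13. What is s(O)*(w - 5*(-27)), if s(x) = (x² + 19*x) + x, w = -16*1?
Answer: 51051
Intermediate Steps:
w = -16
s(x) = x² + 20*x
s(O)*(w - 5*(-27)) = (13*(20 + 13))*(-16 - 5*(-27)) = (13*33)*(-16 + 135) = 429*119 = 51051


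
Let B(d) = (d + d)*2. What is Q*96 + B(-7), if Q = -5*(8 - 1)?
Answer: -3388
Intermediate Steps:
B(d) = 4*d (B(d) = (2*d)*2 = 4*d)
Q = -35 (Q = -5*7 = -35)
Q*96 + B(-7) = -35*96 + 4*(-7) = -3360 - 28 = -3388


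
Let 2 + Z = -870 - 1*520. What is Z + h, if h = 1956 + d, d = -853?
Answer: -289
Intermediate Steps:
Z = -1392 (Z = -2 + (-870 - 1*520) = -2 + (-870 - 520) = -2 - 1390 = -1392)
h = 1103 (h = 1956 - 853 = 1103)
Z + h = -1392 + 1103 = -289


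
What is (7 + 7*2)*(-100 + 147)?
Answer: 987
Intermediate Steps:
(7 + 7*2)*(-100 + 147) = (7 + 14)*47 = 21*47 = 987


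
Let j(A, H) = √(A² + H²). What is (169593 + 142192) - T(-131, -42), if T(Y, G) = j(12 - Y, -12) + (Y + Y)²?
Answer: 243141 - √20593 ≈ 2.4300e+5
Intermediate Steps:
T(Y, G) = √(144 + (12 - Y)²) + 4*Y² (T(Y, G) = √((12 - Y)² + (-12)²) + (Y + Y)² = √((12 - Y)² + 144) + (2*Y)² = √(144 + (12 - Y)²) + 4*Y²)
(169593 + 142192) - T(-131, -42) = (169593 + 142192) - (√(144 + (-12 - 131)²) + 4*(-131)²) = 311785 - (√(144 + (-143)²) + 4*17161) = 311785 - (√(144 + 20449) + 68644) = 311785 - (√20593 + 68644) = 311785 - (68644 + √20593) = 311785 + (-68644 - √20593) = 243141 - √20593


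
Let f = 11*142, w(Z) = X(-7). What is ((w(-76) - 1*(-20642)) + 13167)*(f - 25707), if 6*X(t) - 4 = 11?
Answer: -1632757335/2 ≈ -8.1638e+8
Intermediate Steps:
X(t) = 5/2 (X(t) = ⅔ + (⅙)*11 = ⅔ + 11/6 = 5/2)
w(Z) = 5/2
f = 1562
((w(-76) - 1*(-20642)) + 13167)*(f - 25707) = ((5/2 - 1*(-20642)) + 13167)*(1562 - 25707) = ((5/2 + 20642) + 13167)*(-24145) = (41289/2 + 13167)*(-24145) = (67623/2)*(-24145) = -1632757335/2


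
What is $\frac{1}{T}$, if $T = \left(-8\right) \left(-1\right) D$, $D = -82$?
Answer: $- \frac{1}{656} \approx -0.0015244$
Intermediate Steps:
$T = -656$ ($T = \left(-8\right) \left(-1\right) \left(-82\right) = 8 \left(-82\right) = -656$)
$\frac{1}{T} = \frac{1}{-656} = - \frac{1}{656}$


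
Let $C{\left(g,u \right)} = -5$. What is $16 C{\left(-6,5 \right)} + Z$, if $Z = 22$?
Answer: $-58$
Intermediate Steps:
$16 C{\left(-6,5 \right)} + Z = 16 \left(-5\right) + 22 = -80 + 22 = -58$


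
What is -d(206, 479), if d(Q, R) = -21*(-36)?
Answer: -756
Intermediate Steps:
d(Q, R) = 756
-d(206, 479) = -1*756 = -756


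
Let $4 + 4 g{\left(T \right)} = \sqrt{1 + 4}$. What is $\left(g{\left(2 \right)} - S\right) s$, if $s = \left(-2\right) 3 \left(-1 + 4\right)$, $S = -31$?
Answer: $-540 - \frac{9 \sqrt{5}}{2} \approx -550.06$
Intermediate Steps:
$g{\left(T \right)} = -1 + \frac{\sqrt{5}}{4}$ ($g{\left(T \right)} = -1 + \frac{\sqrt{1 + 4}}{4} = -1 + \frac{\sqrt{5}}{4}$)
$s = -18$ ($s = \left(-6\right) 3 = -18$)
$\left(g{\left(2 \right)} - S\right) s = \left(\left(-1 + \frac{\sqrt{5}}{4}\right) - -31\right) \left(-18\right) = \left(\left(-1 + \frac{\sqrt{5}}{4}\right) + 31\right) \left(-18\right) = \left(30 + \frac{\sqrt{5}}{4}\right) \left(-18\right) = -540 - \frac{9 \sqrt{5}}{2}$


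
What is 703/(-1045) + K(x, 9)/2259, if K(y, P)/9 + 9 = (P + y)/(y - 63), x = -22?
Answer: -166151/234685 ≈ -0.70797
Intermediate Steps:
K(y, P) = -81 + 9*(P + y)/(-63 + y) (K(y, P) = -81 + 9*((P + y)/(y - 63)) = -81 + 9*((P + y)/(-63 + y)) = -81 + 9*(P + y)/(-63 + y))
703/(-1045) + K(x, 9)/2259 = 703/(-1045) + (9*(567 + 9 - 8*(-22))/(-63 - 22))/2259 = 703*(-1/1045) + (9*(567 + 9 + 176)/(-85))*(1/2259) = -37/55 + (9*(-1/85)*752)*(1/2259) = -37/55 - 6768/85*1/2259 = -37/55 - 752/21335 = -166151/234685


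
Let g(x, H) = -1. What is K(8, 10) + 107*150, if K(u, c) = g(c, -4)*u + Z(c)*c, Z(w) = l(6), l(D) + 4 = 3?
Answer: 16032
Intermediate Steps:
l(D) = -1 (l(D) = -4 + 3 = -1)
Z(w) = -1
K(u, c) = -c - u (K(u, c) = -u - c = -c - u)
K(8, 10) + 107*150 = (-1*10 - 1*8) + 107*150 = (-10 - 8) + 16050 = -18 + 16050 = 16032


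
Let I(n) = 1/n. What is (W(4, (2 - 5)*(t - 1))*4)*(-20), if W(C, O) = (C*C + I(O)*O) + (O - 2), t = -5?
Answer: -2640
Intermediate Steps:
W(C, O) = -1 + O + C² (W(C, O) = (C*C + O/O) + (O - 2) = (C² + 1) + (-2 + O) = (1 + C²) + (-2 + O) = -1 + O + C²)
(W(4, (2 - 5)*(t - 1))*4)*(-20) = ((-1 + (2 - 5)*(-5 - 1) + 4²)*4)*(-20) = ((-1 - 3*(-6) + 16)*4)*(-20) = ((-1 + 18 + 16)*4)*(-20) = (33*4)*(-20) = 132*(-20) = -2640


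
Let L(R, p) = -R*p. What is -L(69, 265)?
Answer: 18285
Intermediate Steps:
L(R, p) = -R*p
-L(69, 265) = -(-1)*69*265 = -1*(-18285) = 18285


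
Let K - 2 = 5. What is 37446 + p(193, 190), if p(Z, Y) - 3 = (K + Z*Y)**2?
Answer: 1345239778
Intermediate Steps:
K = 7 (K = 2 + 5 = 7)
p(Z, Y) = 3 + (7 + Y*Z)**2 (p(Z, Y) = 3 + (7 + Z*Y)**2 = 3 + (7 + Y*Z)**2)
37446 + p(193, 190) = 37446 + (3 + (7 + 190*193)**2) = 37446 + (3 + (7 + 36670)**2) = 37446 + (3 + 36677**2) = 37446 + (3 + 1345202329) = 37446 + 1345202332 = 1345239778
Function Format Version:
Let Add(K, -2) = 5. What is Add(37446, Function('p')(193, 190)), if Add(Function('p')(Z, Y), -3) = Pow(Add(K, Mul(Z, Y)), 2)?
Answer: 1345239778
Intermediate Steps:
K = 7 (K = Add(2, 5) = 7)
Function('p')(Z, Y) = Add(3, Pow(Add(7, Mul(Y, Z)), 2)) (Function('p')(Z, Y) = Add(3, Pow(Add(7, Mul(Z, Y)), 2)) = Add(3, Pow(Add(7, Mul(Y, Z)), 2)))
Add(37446, Function('p')(193, 190)) = Add(37446, Add(3, Pow(Add(7, Mul(190, 193)), 2))) = Add(37446, Add(3, Pow(Add(7, 36670), 2))) = Add(37446, Add(3, Pow(36677, 2))) = Add(37446, Add(3, 1345202329)) = Add(37446, 1345202332) = 1345239778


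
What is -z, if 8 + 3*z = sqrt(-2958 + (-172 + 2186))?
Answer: 8/3 - 4*I*sqrt(59)/3 ≈ 2.6667 - 10.242*I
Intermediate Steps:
z = -8/3 + 4*I*sqrt(59)/3 (z = -8/3 + sqrt(-2958 + (-172 + 2186))/3 = -8/3 + sqrt(-2958 + 2014)/3 = -8/3 + sqrt(-944)/3 = -8/3 + (4*I*sqrt(59))/3 = -8/3 + 4*I*sqrt(59)/3 ≈ -2.6667 + 10.242*I)
-z = -(-8/3 + 4*I*sqrt(59)/3) = 8/3 - 4*I*sqrt(59)/3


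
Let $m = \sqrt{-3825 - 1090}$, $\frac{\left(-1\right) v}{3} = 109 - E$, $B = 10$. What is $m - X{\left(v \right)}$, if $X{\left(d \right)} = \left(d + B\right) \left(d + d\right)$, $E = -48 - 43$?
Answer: $-708000 + i \sqrt{4915} \approx -7.08 \cdot 10^{5} + 70.107 i$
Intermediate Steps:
$E = -91$
$v = -600$ ($v = - 3 \left(109 - -91\right) = - 3 \left(109 + 91\right) = \left(-3\right) 200 = -600$)
$X{\left(d \right)} = 2 d \left(10 + d\right)$ ($X{\left(d \right)} = \left(d + 10\right) \left(d + d\right) = \left(10 + d\right) 2 d = 2 d \left(10 + d\right)$)
$m = i \sqrt{4915}$ ($m = \sqrt{-4915} = i \sqrt{4915} \approx 70.107 i$)
$m - X{\left(v \right)} = i \sqrt{4915} - 2 \left(-600\right) \left(10 - 600\right) = i \sqrt{4915} - 2 \left(-600\right) \left(-590\right) = i \sqrt{4915} - 708000 = -708000 + i \sqrt{4915}$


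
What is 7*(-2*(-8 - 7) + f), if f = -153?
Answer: -861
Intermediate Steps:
7*(-2*(-8 - 7) + f) = 7*(-2*(-8 - 7) - 153) = 7*(-2*(-15) - 153) = 7*(30 - 153) = 7*(-123) = -861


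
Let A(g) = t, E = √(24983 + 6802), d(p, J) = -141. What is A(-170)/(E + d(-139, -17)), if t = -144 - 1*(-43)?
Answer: 101/(141 - √31785) ≈ -2.7090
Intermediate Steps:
E = √31785 ≈ 178.28
t = -101 (t = -144 + 43 = -101)
A(g) = -101
A(-170)/(E + d(-139, -17)) = -101/(√31785 - 141) = -101/(-141 + √31785)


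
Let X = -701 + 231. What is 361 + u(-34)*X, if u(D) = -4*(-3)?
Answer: -5279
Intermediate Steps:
X = -470
u(D) = 12
361 + u(-34)*X = 361 + 12*(-470) = 361 - 5640 = -5279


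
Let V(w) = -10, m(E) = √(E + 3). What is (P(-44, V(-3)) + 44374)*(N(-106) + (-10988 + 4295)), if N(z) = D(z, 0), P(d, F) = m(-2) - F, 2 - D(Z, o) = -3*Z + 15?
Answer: -311760240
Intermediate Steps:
m(E) = √(3 + E)
D(Z, o) = -13 + 3*Z (D(Z, o) = 2 - (-3*Z + 15) = 2 - (15 - 3*Z) = 2 + (-15 + 3*Z) = -13 + 3*Z)
P(d, F) = 1 - F (P(d, F) = √(3 - 2) - F = √1 - F = 1 - F)
N(z) = -13 + 3*z
(P(-44, V(-3)) + 44374)*(N(-106) + (-10988 + 4295)) = ((1 - 1*(-10)) + 44374)*((-13 + 3*(-106)) + (-10988 + 4295)) = ((1 + 10) + 44374)*((-13 - 318) - 6693) = (11 + 44374)*(-331 - 6693) = 44385*(-7024) = -311760240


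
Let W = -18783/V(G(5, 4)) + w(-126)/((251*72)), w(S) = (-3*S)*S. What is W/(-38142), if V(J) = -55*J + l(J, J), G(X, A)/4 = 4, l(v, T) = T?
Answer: -460333/919069632 ≈ -0.00050087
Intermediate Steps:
G(X, A) = 16 (G(X, A) = 4*4 = 16)
V(J) = -54*J (V(J) = -55*J + J = -54*J)
w(S) = -3*S²
W = 460333/24096 (W = -18783/((-54*16)) + (-3*(-126)²)/((251*72)) = -18783/(-864) - 3*15876/18072 = -18783*(-1/864) - 47628*1/18072 = 2087/96 - 1323/502 = 460333/24096 ≈ 19.104)
W/(-38142) = (460333/24096)/(-38142) = (460333/24096)*(-1/38142) = -460333/919069632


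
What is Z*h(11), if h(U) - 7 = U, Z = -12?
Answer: -216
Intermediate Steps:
h(U) = 7 + U
Z*h(11) = -12*(7 + 11) = -12*18 = -216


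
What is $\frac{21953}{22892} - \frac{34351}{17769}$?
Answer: $- \frac{396280235}{406767948} \approx -0.97422$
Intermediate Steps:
$\frac{21953}{22892} - \frac{34351}{17769} = - \frac{396280235}{406767948}$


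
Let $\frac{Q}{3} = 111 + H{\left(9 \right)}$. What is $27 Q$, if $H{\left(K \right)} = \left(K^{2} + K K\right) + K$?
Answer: $22842$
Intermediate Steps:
$H{\left(K \right)} = K + 2 K^{2}$ ($H{\left(K \right)} = \left(K^{2} + K^{2}\right) + K = 2 K^{2} + K = K + 2 K^{2}$)
$Q = 846$ ($Q = 3 \left(111 + 9 \left(1 + 2 \cdot 9\right)\right) = 3 \left(111 + 9 \left(1 + 18\right)\right) = 3 \left(111 + 9 \cdot 19\right) = 3 \left(111 + 171\right) = 3 \cdot 282 = 846$)
$27 Q = 27 \cdot 846 = 22842$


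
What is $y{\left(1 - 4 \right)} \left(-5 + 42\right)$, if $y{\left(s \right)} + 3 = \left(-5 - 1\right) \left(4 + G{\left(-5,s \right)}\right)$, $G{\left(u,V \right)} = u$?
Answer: $111$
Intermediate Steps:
$y{\left(s \right)} = 3$ ($y{\left(s \right)} = -3 + \left(-5 - 1\right) \left(4 - 5\right) = -3 - -6 = -3 + 6 = 3$)
$y{\left(1 - 4 \right)} \left(-5 + 42\right) = 3 \left(-5 + 42\right) = 3 \cdot 37 = 111$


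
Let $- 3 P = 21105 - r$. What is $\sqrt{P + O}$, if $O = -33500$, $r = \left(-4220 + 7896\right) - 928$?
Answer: $i \sqrt{39619} \approx 199.05 i$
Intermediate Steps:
$r = 2748$ ($r = 3676 - 928 = 2748$)
$P = -6119$ ($P = - \frac{21105 - 2748}{3} = \left(- \frac{1}{3}\right) 18357 = -6119$)
$\sqrt{P + O} = \sqrt{-6119 - 33500} = \sqrt{-39619} = i \sqrt{39619}$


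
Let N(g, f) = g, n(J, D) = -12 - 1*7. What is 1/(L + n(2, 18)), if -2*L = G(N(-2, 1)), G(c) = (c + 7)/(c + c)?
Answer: -8/147 ≈ -0.054422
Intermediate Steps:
n(J, D) = -19 (n(J, D) = -12 - 7 = -19)
G(c) = (7 + c)/(2*c) (G(c) = (7 + c)/((2*c)) = (7 + c)*(1/(2*c)) = (7 + c)/(2*c))
L = 5/8 (L = -(7 - 2)/(4*(-2)) = -(-1)*5/(4*2) = -½*(-5/4) = 5/8 ≈ 0.62500)
1/(L + n(2, 18)) = 1/(5/8 - 19) = 1/(-147/8) = -8/147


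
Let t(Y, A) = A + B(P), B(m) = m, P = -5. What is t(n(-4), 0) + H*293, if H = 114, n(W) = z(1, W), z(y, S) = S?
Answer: 33397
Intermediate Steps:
n(W) = W
t(Y, A) = -5 + A (t(Y, A) = A - 5 = -5 + A)
t(n(-4), 0) + H*293 = (-5 + 0) + 114*293 = -5 + 33402 = 33397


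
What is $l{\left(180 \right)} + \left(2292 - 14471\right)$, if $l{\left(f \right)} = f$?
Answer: $-11999$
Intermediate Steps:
$l{\left(180 \right)} + \left(2292 - 14471\right) = 180 + \left(2292 - 14471\right) = 180 - 12179 = -11999$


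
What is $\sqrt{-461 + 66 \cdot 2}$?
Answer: $i \sqrt{329} \approx 18.138 i$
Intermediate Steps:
$\sqrt{-461 + 66 \cdot 2} = \sqrt{-461 + 132} = \sqrt{-329} = i \sqrt{329}$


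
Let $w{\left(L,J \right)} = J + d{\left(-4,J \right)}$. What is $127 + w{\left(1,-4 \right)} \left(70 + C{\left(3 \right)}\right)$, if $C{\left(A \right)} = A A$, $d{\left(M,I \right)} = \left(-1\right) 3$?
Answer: $-426$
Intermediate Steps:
$d{\left(M,I \right)} = -3$
$C{\left(A \right)} = A^{2}$
$w{\left(L,J \right)} = -3 + J$ ($w{\left(L,J \right)} = J - 3 = -3 + J$)
$127 + w{\left(1,-4 \right)} \left(70 + C{\left(3 \right)}\right) = 127 + \left(-3 - 4\right) \left(70 + 3^{2}\right) = 127 - 7 \left(70 + 9\right) = 127 - 553 = -426$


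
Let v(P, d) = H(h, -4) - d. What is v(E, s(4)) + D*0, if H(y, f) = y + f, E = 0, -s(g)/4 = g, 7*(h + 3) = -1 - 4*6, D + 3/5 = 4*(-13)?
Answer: 38/7 ≈ 5.4286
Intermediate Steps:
D = -263/5 (D = -⅗ + 4*(-13) = -⅗ - 52 = -263/5 ≈ -52.600)
h = -46/7 (h = -3 + (-1 - 4*6)/7 = -3 + (-1 - 24)/7 = -3 + (⅐)*(-25) = -3 - 25/7 = -46/7 ≈ -6.5714)
s(g) = -4*g
H(y, f) = f + y
v(P, d) = -74/7 - d (v(P, d) = (-4 - 46/7) - d = -74/7 - d)
v(E, s(4)) + D*0 = (-74/7 - (-4)*4) - 263/5*0 = (-74/7 - 1*(-16)) + 0 = (-74/7 + 16) + 0 = 38/7 + 0 = 38/7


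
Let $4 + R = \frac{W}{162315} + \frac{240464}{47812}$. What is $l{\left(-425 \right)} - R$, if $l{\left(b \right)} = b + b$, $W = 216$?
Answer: $- \frac{183458691262}{215572355} \approx -851.03$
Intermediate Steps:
$l{\left(b \right)} = 2 b$
$R = \frac{222189512}{215572355}$ ($R = -4 + \left(\frac{216}{162315} + \frac{240464}{47812}\right) = -4 + \left(216 \cdot \frac{1}{162315} + 240464 \cdot \frac{1}{47812}\right) = -4 + \left(\frac{24}{18035} + \frac{60116}{11953}\right) = -4 + \frac{1084478932}{215572355} = \frac{222189512}{215572355} \approx 1.0307$)
$l{\left(-425 \right)} - R = 2 \left(-425\right) - \frac{222189512}{215572355} = -850 - \frac{222189512}{215572355} = - \frac{183458691262}{215572355}$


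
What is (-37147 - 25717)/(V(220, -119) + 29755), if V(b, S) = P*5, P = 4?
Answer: -62864/29775 ≈ -2.1113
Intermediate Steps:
V(b, S) = 20 (V(b, S) = 4*5 = 20)
(-37147 - 25717)/(V(220, -119) + 29755) = (-37147 - 25717)/(20 + 29755) = -62864/29775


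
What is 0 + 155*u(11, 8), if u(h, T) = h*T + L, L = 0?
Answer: 13640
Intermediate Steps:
u(h, T) = T*h (u(h, T) = h*T + 0 = T*h + 0 = T*h)
0 + 155*u(11, 8) = 0 + 155*(8*11) = 0 + 155*88 = 0 + 13640 = 13640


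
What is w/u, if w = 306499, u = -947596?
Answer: -306499/947596 ≈ -0.32345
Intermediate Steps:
w/u = 306499/(-947596) = 306499*(-1/947596) = -306499/947596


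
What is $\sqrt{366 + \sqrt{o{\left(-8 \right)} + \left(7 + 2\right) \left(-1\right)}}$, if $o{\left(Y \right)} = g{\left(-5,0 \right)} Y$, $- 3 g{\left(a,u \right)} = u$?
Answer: $\sqrt{366 + 3 i} \approx 19.131 + 0.07841 i$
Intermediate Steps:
$g{\left(a,u \right)} = - \frac{u}{3}$
$o{\left(Y \right)} = 0$ ($o{\left(Y \right)} = \left(- \frac{1}{3}\right) 0 Y = 0 Y = 0$)
$\sqrt{366 + \sqrt{o{\left(-8 \right)} + \left(7 + 2\right) \left(-1\right)}} = \sqrt{366 + \sqrt{0 + \left(7 + 2\right) \left(-1\right)}} = \sqrt{366 + \sqrt{0 + 9 \left(-1\right)}} = \sqrt{366 + \sqrt{0 - 9}} = \sqrt{366 + \sqrt{-9}} = \sqrt{366 + 3 i}$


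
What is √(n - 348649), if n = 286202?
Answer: I*√62447 ≈ 249.89*I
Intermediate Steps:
√(n - 348649) = √(286202 - 348649) = √(-62447) = I*√62447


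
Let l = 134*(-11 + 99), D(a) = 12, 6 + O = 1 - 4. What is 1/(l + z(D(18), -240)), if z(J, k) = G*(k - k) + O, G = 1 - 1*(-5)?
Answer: 1/11783 ≈ 8.4868e-5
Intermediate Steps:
G = 6 (G = 1 + 5 = 6)
O = -9 (O = -6 + (1 - 4) = -6 - 3 = -9)
l = 11792 (l = 134*88 = 11792)
z(J, k) = -9 (z(J, k) = 6*(k - k) - 9 = 6*0 - 9 = 0 - 9 = -9)
1/(l + z(D(18), -240)) = 1/(11792 - 9) = 1/11783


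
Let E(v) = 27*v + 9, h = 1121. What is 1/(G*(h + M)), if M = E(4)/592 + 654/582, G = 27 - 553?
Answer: -28712/16949871603 ≈ -1.6939e-6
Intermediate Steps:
G = -526
E(v) = 9 + 27*v
M = 75877/57424 (M = (9 + 27*4)/592 + 654/582 = (9 + 108)*(1/592) + 654*(1/582) = 117*(1/592) + 109/97 = 117/592 + 109/97 = 75877/57424 ≈ 1.3213)
1/(G*(h + M)) = 1/(-526*(1121 + 75877/57424)) = 1/(-526*64448181/57424) = 1/(-16949871603/28712) = -28712/16949871603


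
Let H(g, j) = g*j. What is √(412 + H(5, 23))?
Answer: √527 ≈ 22.956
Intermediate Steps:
√(412 + H(5, 23)) = √(412 + 5*23) = √(412 + 115) = √527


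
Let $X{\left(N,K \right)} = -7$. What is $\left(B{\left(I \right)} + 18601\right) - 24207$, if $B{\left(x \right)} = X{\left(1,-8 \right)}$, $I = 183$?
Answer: $-5613$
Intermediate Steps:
$B{\left(x \right)} = -7$
$\left(B{\left(I \right)} + 18601\right) - 24207 = \left(-7 + 18601\right) - 24207 = 18594 - 24207 = -5613$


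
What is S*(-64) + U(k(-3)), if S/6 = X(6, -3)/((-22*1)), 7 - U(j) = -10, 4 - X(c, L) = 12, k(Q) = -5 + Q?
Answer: -1349/11 ≈ -122.64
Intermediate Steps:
X(c, L) = -8 (X(c, L) = 4 - 1*12 = 4 - 12 = -8)
U(j) = 17 (U(j) = 7 - 1*(-10) = 7 + 10 = 17)
S = 24/11 (S = 6*(-8/((-22*1))) = 6*(-8/(-22)) = 6*(-8*(-1/22)) = 6*(4/11) = 24/11 ≈ 2.1818)
S*(-64) + U(k(-3)) = (24/11)*(-64) + 17 = -1536/11 + 17 = -1349/11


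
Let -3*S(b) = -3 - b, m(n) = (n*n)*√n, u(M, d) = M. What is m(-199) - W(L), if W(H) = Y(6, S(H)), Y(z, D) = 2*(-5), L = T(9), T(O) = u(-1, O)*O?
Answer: 10 + 39601*I*√199 ≈ 10.0 + 5.5864e+5*I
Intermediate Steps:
m(n) = n^(5/2) (m(n) = n²*√n = n^(5/2))
T(O) = -O
L = -9 (L = -1*9 = -9)
S(b) = 1 + b/3 (S(b) = -(-3 - b)/3 = 1 + b/3)
Y(z, D) = -10
W(H) = -10
m(-199) - W(L) = (-199)^(5/2) - 1*(-10) = 39601*I*√199 + 10 = 10 + 39601*I*√199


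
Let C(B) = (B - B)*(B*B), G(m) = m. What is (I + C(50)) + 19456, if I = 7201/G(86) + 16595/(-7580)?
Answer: 1273613369/65188 ≈ 19538.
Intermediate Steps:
I = 5315641/65188 (I = 7201/86 + 16595/(-7580) = 7201*(1/86) + 16595*(-1/7580) = 7201/86 - 3319/1516 = 5315641/65188 ≈ 81.543)
C(B) = 0 (C(B) = 0*B² = 0)
(I + C(50)) + 19456 = (5315641/65188 + 0) + 19456 = 5315641/65188 + 19456 = 1273613369/65188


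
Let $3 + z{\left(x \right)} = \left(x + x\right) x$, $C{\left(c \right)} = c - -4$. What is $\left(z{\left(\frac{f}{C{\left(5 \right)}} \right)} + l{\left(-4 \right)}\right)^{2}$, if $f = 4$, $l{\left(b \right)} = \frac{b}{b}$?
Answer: $\frac{16900}{6561} \approx 2.5758$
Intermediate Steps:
$l{\left(b \right)} = 1$
$C{\left(c \right)} = 4 + c$ ($C{\left(c \right)} = c + 4 = 4 + c$)
$z{\left(x \right)} = -3 + 2 x^{2}$ ($z{\left(x \right)} = -3 + \left(x + x\right) x = -3 + 2 x x = -3 + 2 x^{2}$)
$\left(z{\left(\frac{f}{C{\left(5 \right)}} \right)} + l{\left(-4 \right)}\right)^{2} = \left(\left(-3 + 2 \left(\frac{4}{4 + 5}\right)^{2}\right) + 1\right)^{2} = \left(\left(-3 + 2 \left(\frac{4}{9}\right)^{2}\right) + 1\right)^{2} = \left(\left(-3 + 2 \cdot \frac{16}{81}\right) + 1\right)^{2} = \left(\left(-3 + \frac{32}{81}\right) + 1\right)^{2} = \left(- \frac{211}{81} + 1\right)^{2} = \left(- \frac{130}{81}\right)^{2} = \frac{16900}{6561}$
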